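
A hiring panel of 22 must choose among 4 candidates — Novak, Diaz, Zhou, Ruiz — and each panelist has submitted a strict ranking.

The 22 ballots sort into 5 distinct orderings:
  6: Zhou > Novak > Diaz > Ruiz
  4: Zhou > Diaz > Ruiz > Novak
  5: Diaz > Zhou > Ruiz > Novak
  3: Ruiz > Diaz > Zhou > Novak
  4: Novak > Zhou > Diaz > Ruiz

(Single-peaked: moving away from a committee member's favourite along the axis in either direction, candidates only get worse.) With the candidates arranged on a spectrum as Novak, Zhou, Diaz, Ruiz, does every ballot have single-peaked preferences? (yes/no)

Axis positions: Novak=1, Zhou=2, Diaz=3, Ruiz=4.
Ballot type 1 (peak Zhou at position 2): ranking walks positions 2-1-3-4, expanding outward from the peak — single-peaked.
Ballot type 2 (peak Zhou at position 2): ranking walks positions 2-3-4-1, expanding outward from the peak — single-peaked.
Ballot type 3 (peak Diaz at position 3): ranking walks positions 3-2-4-1, expanding outward from the peak — single-peaked.
Ballot type 4 (peak Ruiz at position 4): ranking walks positions 4-3-2-1, expanding outward from the peak — single-peaked.
Ballot type 5 (peak Novak at position 1): ranking walks positions 1-2-3-4, expanding outward from the peak — single-peaked.
Every ranking is single-peaked on this axis.

yes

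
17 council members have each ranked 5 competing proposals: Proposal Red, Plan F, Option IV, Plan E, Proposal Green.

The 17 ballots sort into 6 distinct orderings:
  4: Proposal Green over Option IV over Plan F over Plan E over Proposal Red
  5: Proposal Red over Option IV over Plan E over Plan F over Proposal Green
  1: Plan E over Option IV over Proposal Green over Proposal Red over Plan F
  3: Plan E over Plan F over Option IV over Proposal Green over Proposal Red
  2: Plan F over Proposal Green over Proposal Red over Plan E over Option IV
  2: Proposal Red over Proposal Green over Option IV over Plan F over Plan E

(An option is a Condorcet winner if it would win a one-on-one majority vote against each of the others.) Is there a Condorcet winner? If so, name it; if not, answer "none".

none

Check each pair by majority over 17 ballots:
Proposal Red vs Plan F: Plan F wins 9–8.
Proposal Red–Option IV: Proposal Red 9–8.
Proposal Red vs Plan E: Proposal Red is ranked higher on 5+2+2 = 9 ballots, Plan E on 8. Proposal Red wins 9–8.
Proposal Red vs Proposal Green: 5+2 = 7 for Proposal Red, 10 for Proposal Green — Proposal Green by 10–7.
Plan F vs Option IV: Plan F preferred on 3+2 = 5 ballots; Option IV wins 12–5.
Plan F–Plan E: Plan E 9–8.
Plan F–Proposal Green: Plan F 10–7.
Option IV vs Plan E: Option IV wins 11–6.
Option IV vs Proposal Green: Option IV preferred on 5+1+3 = 9 ballots; Option IV wins 9–8.
Plan E vs Proposal Green: Plan E is ranked higher on 5+1+3 = 9 ballots, Proposal Green on 8. Plan E wins 9–8.
Every option loses at least once (Proposal Red loses to Plan F; Plan F loses to Option IV; Option IV loses to Proposal Red; Plan E loses to Proposal Red; Proposal Green loses to Plan F). The majority relation contains the cycle Proposal Red beats Option IV beats Plan F beats Proposal Red, so there is no Condorcet winner.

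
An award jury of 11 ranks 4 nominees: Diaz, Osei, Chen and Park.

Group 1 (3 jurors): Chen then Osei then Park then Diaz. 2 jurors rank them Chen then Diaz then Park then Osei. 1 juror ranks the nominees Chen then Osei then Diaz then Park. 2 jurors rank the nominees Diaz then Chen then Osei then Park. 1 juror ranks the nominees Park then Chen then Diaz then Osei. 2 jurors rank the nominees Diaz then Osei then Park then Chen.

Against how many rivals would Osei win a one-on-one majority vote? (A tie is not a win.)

Osei against each rival (11 jurors):
Osei vs Diaz: Diaz, 7–4.
Osei–Chen: Chen 9–2.
Osei vs Park: Osei wins 8–3.
Osei beats Park; loses to Diaz, Chen — 1 pairwise win.

1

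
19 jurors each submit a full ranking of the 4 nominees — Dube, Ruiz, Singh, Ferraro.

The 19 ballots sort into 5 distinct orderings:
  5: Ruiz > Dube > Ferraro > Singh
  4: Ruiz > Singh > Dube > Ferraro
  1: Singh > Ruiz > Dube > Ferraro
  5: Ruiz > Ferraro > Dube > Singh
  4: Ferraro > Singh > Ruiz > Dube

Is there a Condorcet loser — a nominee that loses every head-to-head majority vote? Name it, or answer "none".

Head-to-head results (19 jurors):
Dube–Ruiz: Ruiz 19–0.
Dube vs Singh: Dube wins 10–9.
Dube vs Ferraro: Dube wins 10–9.
Ruiz vs Singh: Ruiz preferred on 5+4+5 = 14 ballots; Ruiz wins 14–5.
Ruiz–Ferraro: Ruiz 15–4.
Singh–Ferraro: Ferraro 14–5.
Only Singh has no wins; Singh is the Condorcet loser.

Singh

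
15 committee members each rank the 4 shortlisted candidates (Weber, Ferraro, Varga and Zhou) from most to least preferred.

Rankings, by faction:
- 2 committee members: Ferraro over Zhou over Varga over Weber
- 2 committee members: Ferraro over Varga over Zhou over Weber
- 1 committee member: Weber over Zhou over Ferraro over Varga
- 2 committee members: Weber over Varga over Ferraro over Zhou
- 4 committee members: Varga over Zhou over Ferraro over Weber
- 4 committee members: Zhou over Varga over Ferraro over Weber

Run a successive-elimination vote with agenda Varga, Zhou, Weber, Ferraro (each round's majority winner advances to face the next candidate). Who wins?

Round 1: Varga vs Zhou — 8–7, Varga advances.
Round 2: Varga vs Weber — 12–3, Varga advances.
Round 3: Varga vs Ferraro — 10–5, Varga advances.
The agenda winner is Varga.

Varga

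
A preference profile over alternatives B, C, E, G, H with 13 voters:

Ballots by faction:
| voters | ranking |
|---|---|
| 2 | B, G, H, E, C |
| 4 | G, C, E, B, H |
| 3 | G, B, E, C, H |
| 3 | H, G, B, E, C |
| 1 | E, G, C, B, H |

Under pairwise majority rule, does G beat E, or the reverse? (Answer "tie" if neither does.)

Ballots ranking G above E: 2 + 4 + 3 + 3 = 12.
Ballots ranking E above G: 13 − 12 = 1.
G wins the head-to-head 12–1.

G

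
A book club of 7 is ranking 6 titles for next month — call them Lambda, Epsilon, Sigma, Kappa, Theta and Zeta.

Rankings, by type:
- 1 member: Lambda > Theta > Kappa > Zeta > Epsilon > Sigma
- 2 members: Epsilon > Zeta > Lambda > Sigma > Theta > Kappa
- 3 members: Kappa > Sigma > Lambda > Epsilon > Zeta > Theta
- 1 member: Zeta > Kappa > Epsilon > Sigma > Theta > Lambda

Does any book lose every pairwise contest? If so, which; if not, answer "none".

Pairwise majorities:
Lambda vs Epsilon: Lambda preferred on 1+3 = 4 ballots; Lambda wins 4–3.
Lambda vs Sigma: Sigma wins 4–3.
Lambda vs Kappa: 3 to 4, Kappa.
Lambda vs Theta: Lambda wins 6–1.
Lambda vs Zeta: Lambda is ranked higher on 1+3 = 4 ballots, Zeta on 3. Lambda wins 4–3.
Epsilon vs Sigma: 1+2+1 = 4 for Epsilon, 3 for Sigma — Epsilon by 4–3.
Epsilon–Kappa: Kappa 5–2.
Epsilon vs Theta: Epsilon preferred on 2+3+1 = 6 ballots; Epsilon wins 6–1.
Epsilon vs Zeta: Epsilon preferred on 2+3 = 5 ballots; Epsilon wins 5–2.
Sigma vs Kappa: Sigma preferred on 2 ballots; Kappa wins 5–2.
Sigma vs Theta: Sigma is ranked higher on 2+3+1 = 6 ballots, Theta on 1. Sigma wins 6–1.
Sigma vs Zeta: Sigma is ranked higher on 3 ballots, Zeta on 4. Zeta wins 4–3.
Kappa vs Theta: Kappa preferred on 3+1 = 4 ballots; Kappa wins 4–3.
Kappa–Zeta: Kappa 4–3.
Theta vs Zeta: Theta is ranked higher on 1 ballot, Zeta on 6. Zeta wins 6–1.
Theta loses to every other book — it is the Condorcet loser.

Theta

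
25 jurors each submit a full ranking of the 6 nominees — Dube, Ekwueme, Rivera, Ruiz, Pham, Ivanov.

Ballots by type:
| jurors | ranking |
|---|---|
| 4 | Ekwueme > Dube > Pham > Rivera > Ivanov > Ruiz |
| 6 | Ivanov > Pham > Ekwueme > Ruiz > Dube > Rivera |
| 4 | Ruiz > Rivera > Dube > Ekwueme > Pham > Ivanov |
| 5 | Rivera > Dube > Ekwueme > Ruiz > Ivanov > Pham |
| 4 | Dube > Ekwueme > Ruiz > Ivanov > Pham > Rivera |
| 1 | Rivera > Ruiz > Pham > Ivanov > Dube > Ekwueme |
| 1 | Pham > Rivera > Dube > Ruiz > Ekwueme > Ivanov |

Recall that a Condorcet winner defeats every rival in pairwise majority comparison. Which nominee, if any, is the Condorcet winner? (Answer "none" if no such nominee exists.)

Pairwise majorities:
Dube vs Ekwueme: Dube is ranked higher on 4+5+4+1+1 = 15 ballots, Ekwueme on 10. Dube wins 15–10.
Dube vs Rivera: 14 to 11, Dube.
Dube vs Ruiz: 4+5+4+1 = 14 for Dube, 11 for Ruiz — Dube by 14–11.
Dube vs Pham: Dube preferred on 4+4+5+4 = 17 ballots; Dube wins 17–8.
Dube vs Ivanov: 18 to 7, Dube.
Ekwueme vs Rivera: Ekwueme is ranked higher on 4+6+4 = 14 ballots, Rivera on 11. Ekwueme wins 14–11.
Ekwueme vs Ruiz: 19 to 6, Ekwueme.
Ekwueme vs Pham: 17 to 8, Ekwueme.
Ekwueme vs Ivanov: Ekwueme preferred on 4+4+5+4+1 = 18 ballots; Ekwueme wins 18–7.
Rivera vs Ruiz: Rivera preferred on 4+5+1+1 = 11 ballots; Ruiz wins 14–11.
Rivera vs Pham: 4+5+1 = 10 for Rivera, 15 for Pham — Pham by 15–10.
Rivera vs Ivanov: Rivera is ranked higher on 4+4+5+1+1 = 15 ballots, Ivanov on 10. Rivera wins 15–10.
Ruiz vs Pham: Ruiz preferred on 4+5+4+1 = 14 ballots; Ruiz wins 14–11.
Ruiz vs Ivanov: 4+5+4+1+1 = 15 for Ruiz, 10 for Ivanov — Ruiz by 15–10.
Pham vs Ivanov: Pham is ranked higher on 4+4+1+1 = 10 ballots, Ivanov on 15. Ivanov wins 15–10.
Dube wins every pairwise contest, so Dube is the Condorcet winner.

Dube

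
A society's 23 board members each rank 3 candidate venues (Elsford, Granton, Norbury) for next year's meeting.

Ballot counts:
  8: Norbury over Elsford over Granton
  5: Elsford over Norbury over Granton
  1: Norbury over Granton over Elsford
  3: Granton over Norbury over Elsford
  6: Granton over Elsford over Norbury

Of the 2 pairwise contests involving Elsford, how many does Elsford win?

1

Elsford against each rival (23 organisers):
Elsford–Granton: Elsford 13–10.
Elsford vs Norbury: Elsford preferred on 5+6 = 11 ballots; Norbury wins 12–11.
Elsford beats Granton; loses to Norbury — 1 pairwise win.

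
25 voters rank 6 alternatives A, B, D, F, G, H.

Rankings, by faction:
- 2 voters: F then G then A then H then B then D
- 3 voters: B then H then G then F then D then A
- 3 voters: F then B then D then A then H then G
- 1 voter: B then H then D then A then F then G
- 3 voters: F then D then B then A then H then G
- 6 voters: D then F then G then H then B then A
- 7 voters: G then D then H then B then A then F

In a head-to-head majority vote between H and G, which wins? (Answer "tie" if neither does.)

G

Ballots ranking H above G: 3 + 3 + 1 + 3 = 10.
Ballots ranking G above H: 25 − 10 = 15.
G wins the head-to-head 15–10.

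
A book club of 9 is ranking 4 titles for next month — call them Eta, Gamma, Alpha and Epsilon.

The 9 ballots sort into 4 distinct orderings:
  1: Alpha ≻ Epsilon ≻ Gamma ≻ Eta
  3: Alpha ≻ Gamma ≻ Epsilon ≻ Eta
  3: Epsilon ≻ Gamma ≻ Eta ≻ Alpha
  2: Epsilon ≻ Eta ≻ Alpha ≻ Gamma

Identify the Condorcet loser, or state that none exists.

none

Head-to-head results (9 members):
Eta vs Gamma: Eta is ranked higher on 2 ballots, Gamma on 7. Gamma wins 7–2.
Eta vs Alpha: Eta wins 5–4.
Eta vs Epsilon: Epsilon wins 9–0.
Gamma vs Alpha: Alpha, 6–3.
Gamma vs Epsilon: Epsilon, 6–3.
Alpha vs Epsilon: Epsilon wins 5–4.
No book is winless: Eta beats Alpha; Gamma beats Eta; Alpha beats Gamma; Epsilon beats Eta. There is no Condorcet loser.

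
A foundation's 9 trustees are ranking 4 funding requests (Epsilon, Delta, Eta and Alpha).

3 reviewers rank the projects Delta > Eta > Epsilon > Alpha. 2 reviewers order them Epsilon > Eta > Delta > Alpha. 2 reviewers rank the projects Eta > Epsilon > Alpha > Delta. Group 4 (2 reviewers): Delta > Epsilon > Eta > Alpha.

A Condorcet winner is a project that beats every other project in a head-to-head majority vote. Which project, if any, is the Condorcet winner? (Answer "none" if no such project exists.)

Delta

Pairwise majorities:
Epsilon–Delta: Delta 5–4.
Epsilon vs Eta: Eta wins 5–4.
Epsilon–Alpha: Epsilon 9–0.
Delta vs Eta: Delta wins 5–4.
Delta vs Alpha: Delta wins 7–2.
Eta vs Alpha: Eta wins 9–0.
Delta defeats every rival head-to-head and is the Condorcet winner.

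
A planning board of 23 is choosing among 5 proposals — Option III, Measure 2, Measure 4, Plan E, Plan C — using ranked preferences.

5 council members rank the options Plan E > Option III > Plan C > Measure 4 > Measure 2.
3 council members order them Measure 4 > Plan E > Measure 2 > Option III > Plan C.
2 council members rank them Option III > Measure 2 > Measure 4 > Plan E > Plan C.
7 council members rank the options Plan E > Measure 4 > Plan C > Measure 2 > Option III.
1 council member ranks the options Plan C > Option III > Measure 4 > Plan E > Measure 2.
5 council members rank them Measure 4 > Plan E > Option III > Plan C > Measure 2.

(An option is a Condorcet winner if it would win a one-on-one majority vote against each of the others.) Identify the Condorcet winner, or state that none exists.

Plan E

Head-to-head results (23 council members):
Option III vs Measure 2: Option III wins 13–10.
Option III–Measure 4: Measure 4 15–8.
Option III vs Plan E: Plan E, 20–3.
Option III vs Plan C: Option III wins 15–8.
Measure 2–Measure 4: Measure 4 21–2.
Measure 2–Plan E: Plan E 21–2.
Measure 2 vs Plan C: Plan C wins 18–5.
Measure 4 vs Plan E: Plan E wins 12–11.
Measure 4–Plan C: Measure 4 17–6.
Plan E vs Plan C: Plan E wins 22–1.
Plan E wins every pairwise contest, so Plan E is the Condorcet winner.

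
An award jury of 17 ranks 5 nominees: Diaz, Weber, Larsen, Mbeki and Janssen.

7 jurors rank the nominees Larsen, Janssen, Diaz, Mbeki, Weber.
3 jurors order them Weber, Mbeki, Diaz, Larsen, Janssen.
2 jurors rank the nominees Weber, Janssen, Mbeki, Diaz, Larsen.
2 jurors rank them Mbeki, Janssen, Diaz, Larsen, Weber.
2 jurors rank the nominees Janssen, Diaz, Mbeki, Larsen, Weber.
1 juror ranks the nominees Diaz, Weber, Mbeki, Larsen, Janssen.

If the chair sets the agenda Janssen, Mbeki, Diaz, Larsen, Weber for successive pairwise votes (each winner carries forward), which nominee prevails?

Larsen

Round 1: Janssen vs Mbeki — 11–6, Janssen advances.
Round 2: Janssen vs Diaz — 13–4, Janssen advances.
Round 3: Janssen vs Larsen — 6–11, Larsen advances.
Round 4: Larsen vs Weber — 11–6, Larsen advances.
Larsen survives the agenda.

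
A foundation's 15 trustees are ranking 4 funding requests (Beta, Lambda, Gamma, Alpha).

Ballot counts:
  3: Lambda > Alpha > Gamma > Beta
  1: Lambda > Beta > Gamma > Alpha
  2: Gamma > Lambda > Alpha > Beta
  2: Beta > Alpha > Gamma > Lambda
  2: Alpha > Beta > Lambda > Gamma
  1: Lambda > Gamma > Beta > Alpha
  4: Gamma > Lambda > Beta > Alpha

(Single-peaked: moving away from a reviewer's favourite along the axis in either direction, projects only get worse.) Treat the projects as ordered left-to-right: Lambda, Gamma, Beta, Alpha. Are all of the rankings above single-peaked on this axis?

Axis positions: Lambda=1, Gamma=2, Beta=3, Alpha=4.
Type 1: ranking walks positions 1-4-2-3; Alpha is ranked above Gamma even though Gamma lies between Alpha and the peak Lambda on the axis — preferences dip and rise again. Not single-peaked.
Type 2: ranking walks positions 1-3-2-4; Beta is ranked above Gamma even though Gamma lies between Beta and the peak Lambda on the axis — preferences dip and rise again. Not single-peaked.
Type 3: ranking walks positions 2-1-4-3; Alpha is ranked above Beta even though Beta lies between Alpha and the peak Gamma on the axis — preferences dip and rise again. Not single-peaked.
Type 4 (peak Beta at position 3): ranking walks positions 3-4-2-1, expanding outward from the peak — single-peaked.
Type 5: ranking walks positions 4-3-1-2; Lambda is ranked above Gamma even though Gamma lies between Lambda and the peak Alpha on the axis — preferences dip and rise again. Not single-peaked.
Type 6 (peak Lambda at position 1): ranking walks positions 1-2-3-4, expanding outward from the peak — single-peaked.
Type 7 (peak Gamma at position 2): ranking walks positions 2-1-3-4, expanding outward from the peak — single-peaked.
Type 1 violates single-peakedness, so the profile is not single-peaked on this axis.

no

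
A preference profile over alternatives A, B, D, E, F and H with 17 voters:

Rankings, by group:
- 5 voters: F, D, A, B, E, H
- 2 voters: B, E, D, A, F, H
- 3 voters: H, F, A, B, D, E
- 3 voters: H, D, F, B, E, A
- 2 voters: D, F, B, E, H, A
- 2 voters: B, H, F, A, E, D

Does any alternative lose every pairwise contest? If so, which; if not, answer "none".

none

Pairwise majorities:
A vs B: 5+3 = 8 for A, 9 for B — B by 9–8.
A–D: D 12–5.
A vs E: A, 10–7.
A vs F: 2 for A, 15 for F — F by 15–2.
A vs H: 5+2 = 7 for A, 10 for H — H by 10–7.
B vs D: B preferred on 2+3+2 = 7 ballots; D wins 10–7.
B vs E: B preferred on 5+2+3+3+2+2 = 17 ballots; B wins 17–0.
B vs F: 2+2 = 4 for B, 13 for F — F by 13–4.
B vs H: B, 11–6.
D vs E: 13 to 4, D.
D vs F: 7 to 10, F.
D vs H: D, 9–8.
E vs F: 2 to 15, F.
E vs H: 5+2+2 = 9 for E, 8 for H — E by 9–8.
F vs H: 9 to 8, F.
Every alternative wins at least one matchup (A beats E; B beats A; D beats A; E beats H; F beats A; H beats A), so there is no Condorcet loser.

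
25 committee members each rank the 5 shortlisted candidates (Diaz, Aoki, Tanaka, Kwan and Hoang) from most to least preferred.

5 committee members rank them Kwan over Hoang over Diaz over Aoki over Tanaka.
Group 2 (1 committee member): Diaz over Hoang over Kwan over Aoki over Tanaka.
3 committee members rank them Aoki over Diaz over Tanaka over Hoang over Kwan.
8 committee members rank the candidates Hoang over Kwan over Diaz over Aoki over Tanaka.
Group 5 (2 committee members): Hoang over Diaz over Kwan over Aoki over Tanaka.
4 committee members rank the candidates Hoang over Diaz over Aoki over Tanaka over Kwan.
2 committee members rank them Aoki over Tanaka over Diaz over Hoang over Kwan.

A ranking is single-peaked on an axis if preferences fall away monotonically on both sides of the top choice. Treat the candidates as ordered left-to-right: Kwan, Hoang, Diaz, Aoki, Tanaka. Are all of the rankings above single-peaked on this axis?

Axis positions: Kwan=1, Hoang=2, Diaz=3, Aoki=4, Tanaka=5.
Group 1 (peak Kwan at position 1): ranking walks positions 1-2-3-4-5, expanding outward from the peak — single-peaked.
Group 2 (peak Diaz at position 3): ranking walks positions 3-2-1-4-5, expanding outward from the peak — single-peaked.
Group 3 (peak Aoki at position 4): ranking walks positions 4-3-5-2-1, expanding outward from the peak — single-peaked.
Group 4 (peak Hoang at position 2): ranking walks positions 2-1-3-4-5, expanding outward from the peak — single-peaked.
Group 5 (peak Hoang at position 2): ranking walks positions 2-3-1-4-5, expanding outward from the peak — single-peaked.
Group 6 (peak Hoang at position 2): ranking walks positions 2-3-4-5-1, expanding outward from the peak — single-peaked.
Group 7 (peak Aoki at position 4): ranking walks positions 4-5-3-2-1, expanding outward from the peak — single-peaked.
Every ranking is single-peaked on this axis.

yes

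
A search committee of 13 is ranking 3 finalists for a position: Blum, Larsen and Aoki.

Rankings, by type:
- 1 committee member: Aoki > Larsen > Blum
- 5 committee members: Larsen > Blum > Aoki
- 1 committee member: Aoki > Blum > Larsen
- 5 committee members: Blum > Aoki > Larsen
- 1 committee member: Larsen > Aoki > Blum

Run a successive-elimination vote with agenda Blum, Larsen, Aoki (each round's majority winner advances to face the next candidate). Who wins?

Aoki

Round 1: Blum vs Larsen — 6–7, Larsen advances.
Round 2: Larsen vs Aoki — 6–7, Aoki advances.
The agenda winner is Aoki.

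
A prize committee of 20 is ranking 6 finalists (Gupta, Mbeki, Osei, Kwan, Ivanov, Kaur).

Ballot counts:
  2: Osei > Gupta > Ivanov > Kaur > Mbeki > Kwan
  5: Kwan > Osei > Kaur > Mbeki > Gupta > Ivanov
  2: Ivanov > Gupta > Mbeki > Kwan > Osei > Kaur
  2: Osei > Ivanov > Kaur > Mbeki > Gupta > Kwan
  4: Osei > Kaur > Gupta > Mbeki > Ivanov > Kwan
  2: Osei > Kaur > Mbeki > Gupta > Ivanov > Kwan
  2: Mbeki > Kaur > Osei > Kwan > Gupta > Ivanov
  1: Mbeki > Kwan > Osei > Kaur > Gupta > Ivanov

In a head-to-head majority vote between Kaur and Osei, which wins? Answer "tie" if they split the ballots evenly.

Osei

Ballots ranking Kaur above Osei: 2.
Ballots ranking Osei above Kaur: 20 − 2 = 18.
Osei wins the head-to-head 18–2.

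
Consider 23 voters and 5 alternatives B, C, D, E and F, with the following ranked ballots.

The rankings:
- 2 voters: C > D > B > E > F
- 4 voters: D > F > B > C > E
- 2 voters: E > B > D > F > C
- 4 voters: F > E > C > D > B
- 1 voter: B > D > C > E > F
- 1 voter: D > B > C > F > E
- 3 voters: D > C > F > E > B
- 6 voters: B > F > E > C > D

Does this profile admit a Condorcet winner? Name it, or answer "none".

Check each pair by majority over 23 ballots:
B vs C: B is ranked higher on 4+2+1+1+6 = 14 ballots, C on 9. B wins 14–9.
B vs D: 2+1+6 = 9 for B, 14 for D — D by 14–9.
B vs E: 14 to 9, B.
B vs F: B preferred on 2+2+1+1+6 = 12 ballots; B wins 12–11.
C vs D: C is ranked higher on 2+4+6 = 12 ballots, D on 11. C wins 12–11.
C vs E: 11 to 12, E.
C vs F: 2+1+1+3 = 7 for C, 16 for F — F by 16–7.
D vs E: 2+4+1+1+3 = 11 for D, 12 for E — E by 12–11.
D vs F: D preferred on 2+4+2+1+1+3 = 13 ballots; D wins 13–10.
E vs F: E is ranked higher on 2+2+1 = 5 ballots, F on 18. F wins 18–5.
Every alternative loses at least once (B loses to D; C loses to B; D loses to C; E loses to B; F loses to B). The majority relation contains the cycle B > C > D > B, so there is no Condorcet winner.

none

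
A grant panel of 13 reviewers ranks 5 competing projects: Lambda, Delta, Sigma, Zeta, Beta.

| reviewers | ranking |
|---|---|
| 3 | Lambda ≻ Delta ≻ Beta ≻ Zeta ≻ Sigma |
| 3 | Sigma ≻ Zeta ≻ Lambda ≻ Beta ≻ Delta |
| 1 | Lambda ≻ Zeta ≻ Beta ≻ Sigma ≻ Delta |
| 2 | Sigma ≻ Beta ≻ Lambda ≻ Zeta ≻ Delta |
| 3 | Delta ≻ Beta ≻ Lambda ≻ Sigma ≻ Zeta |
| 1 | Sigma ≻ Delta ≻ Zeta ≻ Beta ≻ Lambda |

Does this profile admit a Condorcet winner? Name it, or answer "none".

Check each pair by majority over 13 ballots:
Lambda vs Delta: Lambda wins 9–4.
Lambda vs Sigma: Lambda wins 7–6.
Lambda–Zeta: Lambda 9–4.
Lambda vs Beta: Lambda, 7–6.
Delta–Sigma: Sigma 7–6.
Delta vs Zeta: Delta, 7–6.
Delta–Beta: Delta 7–6.
Sigma–Zeta: Sigma 9–4.
Sigma vs Beta: Beta wins 7–6.
Zeta vs Beta: Beta wins 8–5.
Lambda defeats every rival head-to-head and is the Condorcet winner.

Lambda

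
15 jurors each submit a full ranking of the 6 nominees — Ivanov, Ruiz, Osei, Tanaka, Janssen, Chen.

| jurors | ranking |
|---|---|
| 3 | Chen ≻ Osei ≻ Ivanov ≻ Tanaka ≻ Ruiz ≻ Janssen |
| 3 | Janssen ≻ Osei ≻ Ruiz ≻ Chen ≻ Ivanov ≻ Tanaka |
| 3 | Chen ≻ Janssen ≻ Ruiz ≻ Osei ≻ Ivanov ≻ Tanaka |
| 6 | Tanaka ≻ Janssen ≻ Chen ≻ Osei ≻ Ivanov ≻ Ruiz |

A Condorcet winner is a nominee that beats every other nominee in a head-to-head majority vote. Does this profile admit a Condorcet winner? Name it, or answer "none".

Head-to-head results (15 jurors):
Ivanov vs Ruiz: Ivanov, 9–6.
Ivanov–Osei: Osei 15–0.
Ivanov vs Tanaka: Ivanov wins 9–6.
Ivanov vs Janssen: Janssen, 12–3.
Ivanov vs Chen: Chen wins 15–0.
Ruiz–Osei: Osei 12–3.
Ruiz–Tanaka: Tanaka 9–6.
Ruiz–Janssen: Janssen 12–3.
Ruiz–Chen: Chen 12–3.
Osei vs Tanaka: Osei wins 9–6.
Osei–Janssen: Janssen 12–3.
Osei vs Chen: Chen, 12–3.
Tanaka vs Janssen: Tanaka wins 9–6.
Tanaka vs Chen: Chen, 9–6.
Janssen vs Chen: Janssen, 9–6.
Every nominee loses at least once (Ivanov loses to Osei; Ruiz loses to Ivanov; Osei loses to Janssen; Tanaka loses to Ivanov; Janssen loses to Tanaka; Chen loses to Janssen). The majority relation contains the cycle Ivanov → Tanaka → Janssen → Ivanov, so there is no Condorcet winner.

none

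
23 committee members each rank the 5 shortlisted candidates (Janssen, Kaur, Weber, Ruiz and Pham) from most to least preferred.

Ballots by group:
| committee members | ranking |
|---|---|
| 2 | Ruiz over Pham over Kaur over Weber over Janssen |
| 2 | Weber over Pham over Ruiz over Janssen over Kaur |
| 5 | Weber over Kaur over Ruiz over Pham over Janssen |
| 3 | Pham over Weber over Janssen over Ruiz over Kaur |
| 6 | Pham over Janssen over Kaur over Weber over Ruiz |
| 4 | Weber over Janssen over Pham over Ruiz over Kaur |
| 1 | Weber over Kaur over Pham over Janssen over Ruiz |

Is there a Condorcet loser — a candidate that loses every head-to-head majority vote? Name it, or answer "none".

Ruiz

Head-to-head results (23 committee members):
Janssen vs Kaur: 2+3+6+4 = 15 for Janssen, 8 for Kaur — Janssen by 15–8.
Janssen vs Weber: 6 to 17, Weber.
Janssen vs Ruiz: Janssen preferred on 3+6+4+1 = 14 ballots; Janssen wins 14–9.
Janssen vs Pham: 4 for Janssen, 19 for Pham — Pham by 19–4.
Kaur vs Weber: Weber wins 15–8.
Kaur vs Ruiz: 5+6+1 = 12 for Kaur, 11 for Ruiz — Kaur by 12–11.
Kaur vs Pham: 5+1 = 6 for Kaur, 17 for Pham — Pham by 17–6.
Weber vs Ruiz: Weber wins 21–2.
Weber vs Pham: Weber is ranked higher on 2+5+4+1 = 12 ballots, Pham on 11. Weber wins 12–11.
Ruiz vs Pham: Pham wins 16–7.
Ruiz loses to every other candidate — it is the Condorcet loser.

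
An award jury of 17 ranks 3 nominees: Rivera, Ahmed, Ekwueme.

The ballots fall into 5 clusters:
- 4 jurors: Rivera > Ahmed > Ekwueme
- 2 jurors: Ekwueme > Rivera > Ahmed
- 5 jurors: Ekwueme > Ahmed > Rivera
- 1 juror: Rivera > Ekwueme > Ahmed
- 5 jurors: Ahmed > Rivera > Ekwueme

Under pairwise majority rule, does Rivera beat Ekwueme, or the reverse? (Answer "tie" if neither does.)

Rivera

Ballots ranking Rivera above Ekwueme: 4 + 1 + 5 = 10.
Ballots ranking Ekwueme above Rivera: 17 − 10 = 7.
Rivera wins the head-to-head 10–7.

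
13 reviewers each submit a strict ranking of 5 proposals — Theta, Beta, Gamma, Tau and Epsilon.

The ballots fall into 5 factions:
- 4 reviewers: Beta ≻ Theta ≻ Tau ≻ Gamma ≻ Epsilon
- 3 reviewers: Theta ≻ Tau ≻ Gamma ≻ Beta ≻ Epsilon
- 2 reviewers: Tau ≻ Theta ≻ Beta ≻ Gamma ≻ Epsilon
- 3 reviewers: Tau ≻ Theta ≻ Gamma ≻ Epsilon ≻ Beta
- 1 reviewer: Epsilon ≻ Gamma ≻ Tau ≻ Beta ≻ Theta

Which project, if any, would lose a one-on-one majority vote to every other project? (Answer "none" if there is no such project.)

Pairwise majorities:
Theta vs Beta: Theta wins 8–5.
Theta vs Gamma: Theta wins 12–1.
Theta vs Tau: Theta wins 7–6.
Theta–Epsilon: Theta 12–1.
Beta vs Gamma: Gamma wins 7–6.
Beta–Tau: Tau 9–4.
Beta vs Epsilon: Beta wins 9–4.
Gamma vs Tau: Gamma preferred on 1 ballot; Tau wins 12–1.
Gamma vs Epsilon: Gamma preferred on 4+3+2+3 = 12 ballots; Gamma wins 12–1.
Tau–Epsilon: Tau 12–1.
Only Epsilon has no wins; Epsilon is the Condorcet loser.

Epsilon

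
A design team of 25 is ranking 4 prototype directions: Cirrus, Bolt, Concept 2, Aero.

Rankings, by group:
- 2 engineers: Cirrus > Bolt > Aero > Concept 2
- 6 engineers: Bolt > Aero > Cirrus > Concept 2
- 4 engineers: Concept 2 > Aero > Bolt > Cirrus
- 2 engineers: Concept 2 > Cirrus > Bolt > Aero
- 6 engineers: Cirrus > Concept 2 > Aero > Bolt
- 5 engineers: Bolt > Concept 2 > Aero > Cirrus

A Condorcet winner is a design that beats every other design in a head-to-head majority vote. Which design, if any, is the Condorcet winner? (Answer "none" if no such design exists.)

Bolt

Pairwise majorities:
Cirrus vs Bolt: Bolt wins 15–10.
Cirrus vs Concept 2: Cirrus wins 14–11.
Cirrus–Aero: Aero 15–10.
Bolt vs Concept 2: Bolt, 13–12.
Bolt vs Aero: Bolt wins 15–10.
Concept 2 vs Aero: Concept 2 wins 17–8.
Only Bolt has no losses; Bolt is the Condorcet winner.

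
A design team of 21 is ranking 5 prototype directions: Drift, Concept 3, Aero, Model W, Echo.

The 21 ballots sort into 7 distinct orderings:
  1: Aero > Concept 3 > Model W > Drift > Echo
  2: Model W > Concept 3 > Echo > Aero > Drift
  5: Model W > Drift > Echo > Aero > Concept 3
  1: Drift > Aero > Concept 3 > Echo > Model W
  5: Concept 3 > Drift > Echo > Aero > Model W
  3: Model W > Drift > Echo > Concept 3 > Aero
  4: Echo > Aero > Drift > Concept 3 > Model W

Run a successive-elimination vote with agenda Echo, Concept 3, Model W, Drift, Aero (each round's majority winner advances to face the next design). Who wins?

Round 1: Echo vs Concept 3 — 12–9, Echo advances.
Round 2: Echo vs Model W — 10–11, Model W advances.
Round 3: Model W vs Drift — 11–10, Model W advances.
Round 4: Model W vs Aero — 10–11, Aero advances.
Aero survives the agenda.

Aero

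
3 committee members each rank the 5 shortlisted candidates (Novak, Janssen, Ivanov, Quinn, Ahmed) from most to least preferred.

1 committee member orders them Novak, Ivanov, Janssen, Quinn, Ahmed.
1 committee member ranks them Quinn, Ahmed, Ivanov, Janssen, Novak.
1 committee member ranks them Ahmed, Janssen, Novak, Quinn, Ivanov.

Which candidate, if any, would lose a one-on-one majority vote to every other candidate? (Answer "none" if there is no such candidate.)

Pairwise majorities:
Novak–Janssen: Janssen 2–1.
Novak vs Ivanov: Novak wins 2–1.
Novak vs Quinn: Novak preferred on 1+1 = 2 ballots; Novak wins 2–1.
Novak vs Ahmed: Novak preferred on 1 ballot; Ahmed wins 2–1.
Janssen vs Ivanov: Janssen is ranked higher on 1 ballot, Ivanov on 2. Ivanov wins 2–1.
Janssen vs Quinn: 1+1 = 2 for Janssen, 1 for Quinn — Janssen by 2–1.
Janssen–Ahmed: Ahmed 2–1.
Ivanov vs Quinn: Quinn wins 2–1.
Ivanov vs Ahmed: Ahmed, 2–1.
Quinn vs Ahmed: Quinn is ranked higher on 1+1 = 2 ballots, Ahmed on 1. Quinn wins 2–1.
Each candidate has at least one pairwise win (Novak beats Ivanov; Janssen beats Novak; Ivanov beats Janssen; Quinn beats Ivanov; Ahmed beats Novak) — no Condorcet loser.

none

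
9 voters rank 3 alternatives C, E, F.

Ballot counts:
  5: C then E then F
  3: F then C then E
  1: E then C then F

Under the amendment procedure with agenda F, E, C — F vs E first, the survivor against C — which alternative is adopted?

C

Round 1: F vs E — 3–6, E advances.
Round 2: E vs C — 1–8, C advances.
C survives the agenda.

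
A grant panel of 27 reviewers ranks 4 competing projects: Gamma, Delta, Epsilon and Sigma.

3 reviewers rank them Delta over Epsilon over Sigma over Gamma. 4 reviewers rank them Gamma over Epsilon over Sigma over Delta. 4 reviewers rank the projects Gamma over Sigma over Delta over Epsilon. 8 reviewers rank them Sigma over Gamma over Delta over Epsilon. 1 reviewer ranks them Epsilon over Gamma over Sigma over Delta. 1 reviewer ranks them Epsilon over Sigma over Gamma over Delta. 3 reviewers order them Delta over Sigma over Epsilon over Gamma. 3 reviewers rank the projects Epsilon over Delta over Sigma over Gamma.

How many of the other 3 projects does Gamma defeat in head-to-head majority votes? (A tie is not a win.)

Gamma against each rival (27 reviewers):
Gamma vs Delta: Gamma is ranked higher on 4+4+8+1+1 = 18 ballots, Delta on 9. Gamma wins 18–9.
Gamma vs Epsilon: 16 to 11, Gamma.
Gamma vs Sigma: Gamma preferred on 4+4+1 = 9 ballots; Sigma wins 18–9.
Gamma beats Delta, Epsilon; loses to Sigma — 2 pairwise wins.

2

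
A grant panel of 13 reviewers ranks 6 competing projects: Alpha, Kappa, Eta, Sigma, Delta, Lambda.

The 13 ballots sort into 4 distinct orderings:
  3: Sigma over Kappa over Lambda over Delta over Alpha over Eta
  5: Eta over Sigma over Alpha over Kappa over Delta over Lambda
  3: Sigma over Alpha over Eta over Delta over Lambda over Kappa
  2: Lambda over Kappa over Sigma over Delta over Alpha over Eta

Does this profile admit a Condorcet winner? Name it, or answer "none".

Sigma

Head-to-head results (13 reviewers):
Alpha vs Kappa: Alpha wins 8–5.
Alpha–Eta: Alpha 8–5.
Alpha–Sigma: Sigma 13–0.
Alpha vs Delta: Alpha, 8–5.
Alpha–Lambda: Alpha 8–5.
Kappa vs Eta: Eta wins 8–5.
Kappa vs Sigma: Sigma, 11–2.
Kappa vs Delta: Kappa wins 10–3.
Kappa–Lambda: Kappa 8–5.
Eta–Sigma: Sigma 8–5.
Eta–Delta: Eta 8–5.
Eta vs Lambda: Eta, 8–5.
Sigma–Delta: Sigma 13–0.
Sigma vs Lambda: Sigma, 11–2.
Delta–Lambda: Delta 8–5.
Sigma beats each of Alpha, Kappa, Eta, Delta, Lambda — Sigma is the Condorcet winner.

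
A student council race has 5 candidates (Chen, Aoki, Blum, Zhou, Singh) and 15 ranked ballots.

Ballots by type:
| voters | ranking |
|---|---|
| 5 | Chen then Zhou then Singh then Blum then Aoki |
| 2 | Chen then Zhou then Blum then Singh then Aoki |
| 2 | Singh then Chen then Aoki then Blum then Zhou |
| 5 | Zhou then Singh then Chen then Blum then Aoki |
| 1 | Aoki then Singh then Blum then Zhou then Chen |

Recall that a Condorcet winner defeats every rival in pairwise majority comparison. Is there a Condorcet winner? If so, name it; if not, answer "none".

none

Pairwise majorities:
Chen vs Aoki: Chen wins 14–1.
Chen vs Blum: Chen, 14–1.
Chen–Zhou: Chen 9–6.
Chen vs Singh: Singh wins 8–7.
Aoki vs Blum: Blum, 12–3.
Aoki vs Zhou: Zhou, 12–3.
Aoki vs Singh: Singh wins 14–1.
Blum–Zhou: Zhou 12–3.
Blum–Singh: Singh 13–2.
Zhou–Singh: Zhou 12–3.
Every candidate loses at least once (Chen loses to Singh; Aoki loses to Chen; Blum loses to Chen; Zhou loses to Chen; Singh loses to Zhou). The majority relation contains the cycle Chen → Zhou → Singh → Chen, so there is no Condorcet winner.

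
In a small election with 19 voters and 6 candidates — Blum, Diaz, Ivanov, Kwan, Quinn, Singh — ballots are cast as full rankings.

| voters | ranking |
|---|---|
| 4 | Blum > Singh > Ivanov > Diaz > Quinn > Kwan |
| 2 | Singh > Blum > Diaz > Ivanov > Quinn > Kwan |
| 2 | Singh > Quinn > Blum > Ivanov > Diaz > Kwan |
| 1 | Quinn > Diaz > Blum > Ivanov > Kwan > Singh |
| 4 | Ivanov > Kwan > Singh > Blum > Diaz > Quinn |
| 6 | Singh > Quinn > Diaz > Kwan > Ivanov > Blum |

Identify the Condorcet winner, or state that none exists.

Head-to-head results (19 voters):
Blum–Diaz: Blum 12–7.
Blum vs Ivanov: Ivanov wins 10–9.
Blum–Kwan: Kwan 10–9.
Blum vs Quinn: Blum wins 10–9.
Blum vs Singh: Singh, 14–5.
Diaz vs Ivanov: Ivanov, 10–9.
Diaz vs Kwan: Diaz wins 15–4.
Diaz vs Quinn: Diaz, 10–9.
Diaz–Singh: Singh 18–1.
Ivanov–Kwan: Ivanov 13–6.
Ivanov–Quinn: Ivanov 10–9.
Ivanov vs Singh: Singh wins 14–5.
Kwan vs Quinn: Quinn wins 15–4.
Kwan–Singh: Singh 14–5.
Quinn vs Singh: Singh wins 18–1.
Singh beats each of Blum, Diaz, Ivanov, Kwan, Quinn — Singh is the Condorcet winner.

Singh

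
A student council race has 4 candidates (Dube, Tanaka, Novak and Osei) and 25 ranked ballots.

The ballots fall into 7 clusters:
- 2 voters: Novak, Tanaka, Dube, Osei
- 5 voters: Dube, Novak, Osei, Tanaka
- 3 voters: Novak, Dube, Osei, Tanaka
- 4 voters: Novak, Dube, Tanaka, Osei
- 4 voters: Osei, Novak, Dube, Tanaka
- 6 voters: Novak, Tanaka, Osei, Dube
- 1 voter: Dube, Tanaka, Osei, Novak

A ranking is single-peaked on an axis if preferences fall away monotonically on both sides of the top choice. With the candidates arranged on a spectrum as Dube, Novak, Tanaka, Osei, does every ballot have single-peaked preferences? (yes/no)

Axis positions: Dube=1, Novak=2, Tanaka=3, Osei=4.
Cluster 1 (peak Novak at position 2): ranking walks positions 2-3-1-4, expanding outward from the peak — single-peaked.
Cluster 2: ranking walks positions 1-2-4-3; Osei is ranked above Tanaka even though Tanaka lies between Osei and the peak Dube on the axis — preferences dip and rise again. Not single-peaked.
Cluster 3: ranking walks positions 2-1-4-3; Osei is ranked above Tanaka even though Tanaka lies between Osei and the peak Novak on the axis — preferences dip and rise again. Not single-peaked.
Cluster 4 (peak Novak at position 2): ranking walks positions 2-1-3-4, expanding outward from the peak — single-peaked.
Cluster 5: ranking walks positions 4-2-1-3; Novak is ranked above Tanaka even though Tanaka lies between Novak and the peak Osei on the axis — preferences dip and rise again. Not single-peaked.
Cluster 6 (peak Novak at position 2): ranking walks positions 2-3-4-1, expanding outward from the peak — single-peaked.
Cluster 7: ranking walks positions 1-3-4-2; Tanaka is ranked above Novak even though Novak lies between Tanaka and the peak Dube on the axis — preferences dip and rise again. Not single-peaked.
Cluster 2 violates single-peakedness, so the profile is not single-peaked on this axis.

no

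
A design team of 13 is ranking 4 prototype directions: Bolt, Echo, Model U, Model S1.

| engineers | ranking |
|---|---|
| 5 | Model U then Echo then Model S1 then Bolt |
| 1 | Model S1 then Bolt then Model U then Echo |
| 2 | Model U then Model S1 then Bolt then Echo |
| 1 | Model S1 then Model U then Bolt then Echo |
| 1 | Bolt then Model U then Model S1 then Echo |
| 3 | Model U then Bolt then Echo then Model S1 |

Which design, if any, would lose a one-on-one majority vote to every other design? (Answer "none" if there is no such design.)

Head-to-head results (13 engineers):
Bolt vs Echo: Bolt preferred on 1+2+1+1+3 = 8 ballots; Bolt wins 8–5.
Bolt vs Model U: 2 to 11, Model U.
Bolt vs Model S1: Model S1 wins 9–4.
Echo vs Model U: Echo is ranked higher on 0 ballots, Model U on 13. Model U wins 13–0.
Echo vs Model S1: Echo, 8–5.
Model U vs Model S1: Model U is ranked higher on 5+2+1+3 = 11 ballots, Model S1 on 2. Model U wins 11–2.
No design is winless: Bolt beats Echo; Echo beats Model S1; Model U beats Bolt; Model S1 beats Bolt. There is no Condorcet loser.

none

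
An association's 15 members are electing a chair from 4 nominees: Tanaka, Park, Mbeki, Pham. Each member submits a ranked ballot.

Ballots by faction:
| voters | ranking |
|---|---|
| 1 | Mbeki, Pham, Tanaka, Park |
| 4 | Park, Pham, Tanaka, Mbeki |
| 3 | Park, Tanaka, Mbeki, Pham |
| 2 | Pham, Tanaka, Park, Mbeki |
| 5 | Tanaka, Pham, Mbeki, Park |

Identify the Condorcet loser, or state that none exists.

Mbeki

Pairwise majorities:
Tanaka–Park: Tanaka 8–7.
Tanaka vs Mbeki: Tanaka preferred on 4+3+2+5 = 14 ballots; Tanaka wins 14–1.
Tanaka vs Pham: Tanaka is ranked higher on 3+5 = 8 ballots, Pham on 7. Tanaka wins 8–7.
Park vs Mbeki: Park is ranked higher on 4+3+2 = 9 ballots, Mbeki on 6. Park wins 9–6.
Park vs Pham: 4+3 = 7 for Park, 8 for Pham — Pham by 8–7.
Mbeki–Pham: Pham 11–4.
Mbeki loses to every other candidate — it is the Condorcet loser.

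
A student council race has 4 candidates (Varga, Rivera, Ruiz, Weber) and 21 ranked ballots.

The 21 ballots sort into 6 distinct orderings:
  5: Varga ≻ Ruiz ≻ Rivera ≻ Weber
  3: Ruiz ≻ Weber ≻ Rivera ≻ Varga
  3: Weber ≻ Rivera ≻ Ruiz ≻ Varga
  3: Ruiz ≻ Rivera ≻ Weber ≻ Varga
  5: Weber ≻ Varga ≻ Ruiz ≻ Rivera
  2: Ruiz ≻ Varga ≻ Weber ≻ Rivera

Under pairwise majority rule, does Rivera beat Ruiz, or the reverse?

Ruiz

Ballots ranking Rivera above Ruiz: 3.
Ballots ranking Ruiz above Rivera: 21 − 3 = 18.
Ruiz wins the head-to-head 18–3.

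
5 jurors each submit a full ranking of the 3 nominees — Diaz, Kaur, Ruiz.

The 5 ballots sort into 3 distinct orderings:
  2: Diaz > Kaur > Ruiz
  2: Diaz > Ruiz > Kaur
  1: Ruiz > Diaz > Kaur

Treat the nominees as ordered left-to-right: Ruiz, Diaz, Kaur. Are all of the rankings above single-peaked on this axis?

Axis positions: Ruiz=1, Diaz=2, Kaur=3.
Faction 1 (peak Diaz at position 2): ranking walks positions 2-3-1, expanding outward from the peak — single-peaked.
Faction 2 (peak Diaz at position 2): ranking walks positions 2-1-3, expanding outward from the peak — single-peaked.
Faction 3 (peak Ruiz at position 1): ranking walks positions 1-2-3, expanding outward from the peak — single-peaked.
Every ranking is single-peaked on this axis.

yes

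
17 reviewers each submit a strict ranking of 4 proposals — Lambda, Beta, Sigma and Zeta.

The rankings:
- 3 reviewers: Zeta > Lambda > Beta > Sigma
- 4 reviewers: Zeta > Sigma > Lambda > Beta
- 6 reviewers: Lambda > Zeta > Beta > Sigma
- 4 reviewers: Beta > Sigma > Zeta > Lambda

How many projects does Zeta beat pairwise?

Zeta against each rival (17 reviewers):
Zeta vs Lambda: Zeta preferred on 3+4+4 = 11 ballots; Zeta wins 11–6.
Zeta vs Beta: Zeta is ranked higher on 3+4+6 = 13 ballots, Beta on 4. Zeta wins 13–4.
Zeta vs Sigma: Zeta, 13–4.
Zeta beats Lambda, Beta, Sigma — 3 pairwise wins.

3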